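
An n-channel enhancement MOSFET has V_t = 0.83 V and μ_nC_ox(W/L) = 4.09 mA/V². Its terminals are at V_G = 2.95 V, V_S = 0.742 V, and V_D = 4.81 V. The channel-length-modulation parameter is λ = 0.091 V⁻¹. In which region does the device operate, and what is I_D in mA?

V_GS = V_G − V_S = 2.95 − 0.742 = 2.21 V; V_DS = V_D − V_S = 4.81 − 0.742 = 4.07 V.
V_ov = V_GS − V_t = 2.21 − 0.83 = 1.38 V.
Since V_DS = 4.07 V ≥ V_ov = 1.38 V, the device is in saturation.
I_D = ½ k_n V_ov² (1 + λ V_DS) = 0.5 × 4.09 × 1.38² × (1 + 0.091 × 4.07) = 5.32 mA.

Saturation; I_D = 5.32 mA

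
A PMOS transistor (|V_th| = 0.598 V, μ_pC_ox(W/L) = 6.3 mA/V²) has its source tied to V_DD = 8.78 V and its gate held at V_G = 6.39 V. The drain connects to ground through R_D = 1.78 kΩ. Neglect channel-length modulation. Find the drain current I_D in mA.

I_D = 4.66 mA

V_SG = V_DD − V_G = 8.78 − 6.39 = 2.39 V, so V_ov = 2.39 − 0.598 = 1.79 V.
Assume saturation: I_D = ½ k_p V_ov² = 0.5 × 6.3 × 1.79² = 10.1 mA, giving V_SD = V_DD − I_D R_D = 8.78 − 10.1 × 1.78 = -9.23 V.
But -9.23 V < V_ov = 1.79 V, so the device is actually in triode.
In triode I_D = k_p[V_ov V_SD − ½ V_SD²] and I_D = (V_DD − V_SD)/R_D. Equating: 5.61 V_SD² − 21.1 V_SD + 8.78 = 0, giving V_SD = 0.477 V (the root below V_ov).
I_D = (8.78 − 0.477) / 1.78 = 4.66 mA.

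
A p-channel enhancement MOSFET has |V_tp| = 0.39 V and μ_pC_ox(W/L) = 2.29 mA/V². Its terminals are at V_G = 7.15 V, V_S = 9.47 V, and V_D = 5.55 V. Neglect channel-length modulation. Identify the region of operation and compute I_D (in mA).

V_SG = V_S − V_G = 9.47 − 7.15 = 2.32 V; V_SD = V_S − V_D = 9.47 − 5.55 = 3.92 V.
V_ov = V_SG − |V_tp| = 2.32 − 0.39 = 1.93 V.
Since V_SD = 3.92 V ≥ V_ov = 1.93 V, the device is in saturation.
I_D = ½ k_p V_ov² = 0.5 × 2.29 × 1.93² = 4.27 mA.

Saturation; I_D = 4.27 mA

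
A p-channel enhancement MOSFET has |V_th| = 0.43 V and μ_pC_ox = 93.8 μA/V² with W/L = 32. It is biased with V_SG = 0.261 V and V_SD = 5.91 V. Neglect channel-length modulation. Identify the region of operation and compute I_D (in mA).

V_SG = 0.261 V < |V_th| = 0.43 V, so the transistor is in cutoff.

Cutoff; I_D = 0 mA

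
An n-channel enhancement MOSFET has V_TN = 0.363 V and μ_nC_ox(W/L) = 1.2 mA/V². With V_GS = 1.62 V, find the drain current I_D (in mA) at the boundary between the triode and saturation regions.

I_D = 0.948 mA

At the boundary V_DS = V_ov = V_GS − V_TN = 1.62 − 0.363 = 1.26 V.
I_D = ½ k_n V_ov² = 0.5 × 1.2 × 1.26² = 0.948 mA.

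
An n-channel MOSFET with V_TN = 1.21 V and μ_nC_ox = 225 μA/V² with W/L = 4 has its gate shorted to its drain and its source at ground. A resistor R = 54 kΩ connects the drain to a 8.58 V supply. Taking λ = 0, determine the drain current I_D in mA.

With gate tied to drain, V_GS = V_DS ≥ V_GS − V_TN, so the device is in saturation.
k_n = μ_nC_ox · (W/L) = 0.9 mA/V².
KCL at the drain: ½ k_n (V_GS − V_TN)² = (V_DD − V_GS)/R.
Let x = V_GS − 1.21. Then 24.3 x² + x − 7.37 = 0, giving x = 0.531 V (positive root), so V_GS = 1.74 V.
I_D = (V_DD − V_GS)/R = (8.58 − 1.74) / 54 = 0.127 mA.

I_D = 0.127 mA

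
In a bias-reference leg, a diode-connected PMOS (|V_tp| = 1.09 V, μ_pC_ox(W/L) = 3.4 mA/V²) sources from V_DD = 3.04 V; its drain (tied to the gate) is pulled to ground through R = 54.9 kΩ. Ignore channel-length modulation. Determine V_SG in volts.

V_SG = 1.23 V

With gate tied to drain, V_SG = V_SD ≥ V_SG − |V_tp|, so the device is in saturation.
KCL at the drain: ½ k_p (V_SG − |V_tp|)² = (V_DD − V_SG)/R.
Let x = V_SG − 1.09. Then 93.3 x² + x − 1.95 = 0, giving x = 0.139 V (positive root), so V_SG = 1.23 V.
I_D = (V_DD − V_SG)/R = (3.04 − 1.23) / 54.9 = 0.033 mA.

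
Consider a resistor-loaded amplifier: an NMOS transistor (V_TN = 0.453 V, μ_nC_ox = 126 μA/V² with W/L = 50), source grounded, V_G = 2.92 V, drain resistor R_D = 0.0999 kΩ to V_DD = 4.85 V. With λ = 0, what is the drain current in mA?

V_GS = V_G = 2.92 V, so V_ov = 2.92 − 0.453 = 2.47 V.
k_n = μ_nC_ox · (W/L) = 6.3 mA/V².
Assume saturation: I_D = ½ k_n V_ov² = 0.5 × 6.3 × 2.47² = 19.2 mA, giving V_DS = V_DD − I_D R_D = 4.85 − 19.2 × 0.0999 = 2.93 V.
V_DS = 2.93 V ≥ V_ov = 2.47 V, confirming saturation.

I_D = 19.2 mA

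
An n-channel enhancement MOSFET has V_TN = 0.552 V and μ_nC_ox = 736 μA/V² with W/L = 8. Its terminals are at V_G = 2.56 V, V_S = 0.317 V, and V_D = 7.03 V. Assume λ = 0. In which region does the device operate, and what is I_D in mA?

Saturation; I_D = 8.42 mA

V_GS = V_G − V_S = 2.56 − 0.317 = 2.24 V; V_DS = V_D − V_S = 7.03 − 0.317 = 6.71 V.
k_n = μ_nC_ox · (W/L) = 5.888 mA/V².
V_ov = V_GS − V_TN = 2.24 − 0.552 = 1.69 V.
Since V_DS = 6.71 V ≥ V_ov = 1.69 V, the device is in saturation.
I_D = ½ k_n V_ov² = 0.5 × 5.888 × 1.69² = 8.42 mA.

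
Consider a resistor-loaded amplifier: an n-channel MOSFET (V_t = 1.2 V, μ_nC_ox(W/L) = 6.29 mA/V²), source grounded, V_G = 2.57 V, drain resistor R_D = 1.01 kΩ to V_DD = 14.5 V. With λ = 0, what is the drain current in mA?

V_GS = V_G = 2.57 V, so V_ov = 2.57 − 1.2 = 1.37 V.
Assume saturation: I_D = ½ k_n V_ov² = 0.5 × 6.29 × 1.37² = 5.9 mA, giving V_DS = V_DD − I_D R_D = 14.5 − 5.9 × 1.01 = 8.54 V.
V_DS = 8.54 V ≥ V_ov = 1.37 V, confirming saturation.

I_D = 5.90 mA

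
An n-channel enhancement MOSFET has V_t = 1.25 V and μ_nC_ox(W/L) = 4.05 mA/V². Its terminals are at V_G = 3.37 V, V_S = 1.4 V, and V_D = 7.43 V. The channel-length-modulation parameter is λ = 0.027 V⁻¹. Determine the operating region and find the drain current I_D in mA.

V_GS = V_G − V_S = 3.37 − 1.4 = 1.97 V; V_DS = V_D − V_S = 7.43 − 1.4 = 6.03 V.
V_ov = V_GS − V_t = 1.97 − 1.25 = 0.72 V.
Since V_DS = 6.03 V ≥ V_ov = 0.72 V, the device is in saturation.
I_D = ½ k_n V_ov² (1 + λ V_DS) = 0.5 × 4.05 × 0.72² × (1 + 0.027 × 6.03) = 1.22 mA.

Saturation; I_D = 1.22 mA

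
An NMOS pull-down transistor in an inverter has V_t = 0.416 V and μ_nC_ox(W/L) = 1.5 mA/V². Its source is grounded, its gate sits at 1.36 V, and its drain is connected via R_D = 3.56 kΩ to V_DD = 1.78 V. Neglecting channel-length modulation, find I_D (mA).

V_GS = V_G = 1.36 V, so V_ov = 1.36 − 0.416 = 0.944 V.
Assume saturation: I_D = ½ k_n V_ov² = 0.5 × 1.5 × 0.944² = 0.668 mA, giving V_DS = V_DD − I_D R_D = 1.78 − 0.668 × 3.56 = -0.599 V.
But -0.599 V < V_ov = 0.944 V, so the device is actually in triode.
In triode I_D = k_n[V_ov V_DS − ½ V_DS²] and I_D = (V_DD − V_DS)/R_D. Equating: 2.67 V_DS² − 6.041 V_DS + 1.78 = 0, giving V_DS = 0.348 V (the root below V_ov).
I_D = (1.78 − 0.348) / 3.56 = 0.402 mA.

I_D = 0.402 mA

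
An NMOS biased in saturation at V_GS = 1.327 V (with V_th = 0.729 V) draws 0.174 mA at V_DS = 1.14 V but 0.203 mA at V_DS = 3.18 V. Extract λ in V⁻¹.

With V_GS fixed, I_D ∝ (1 + λ V_DS) in saturation, so I_D2/I_D1 = (1 + λ V_DS2)/(1 + λ V_DS1).
0.203/0.174 = 1.167 = (1 + 3.18 λ)/(1 + 1.14 λ).
Solving: λ (I_D1 V_DS2 − I_D2 V_DS1) = I_D2 − I_D1, so λ = (0.203 − 0.174) / (0.174 × 3.18 − 0.203 × 1.14) = 0.029 / 0.322 = 0.0901 V⁻¹.

λ = 0.0901 V⁻¹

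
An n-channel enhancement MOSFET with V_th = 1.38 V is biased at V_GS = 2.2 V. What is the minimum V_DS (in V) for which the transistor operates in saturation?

The boundary between triode and saturation is V_DS = V_GS − V_th = V_ov.
V_ov = 2.2 − 1.38 = 0.82 V.

V_DS,sat = 0.820 V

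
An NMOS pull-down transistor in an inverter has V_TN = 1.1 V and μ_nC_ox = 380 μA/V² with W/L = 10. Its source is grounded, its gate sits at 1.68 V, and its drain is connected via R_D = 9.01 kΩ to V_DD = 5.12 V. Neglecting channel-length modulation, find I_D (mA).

I_D = 0.530 mA

V_GS = V_G = 1.68 V, so V_ov = 1.68 − 1.1 = 0.58 V.
k_n = μ_nC_ox · (W/L) = 3.8 mA/V².
Assume saturation: I_D = ½ k_n V_ov² = 0.5 × 3.8 × 0.58² = 0.639 mA, giving V_DS = V_DD − I_D R_D = 5.12 − 0.639 × 9.01 = -0.639 V.
But -0.639 V < V_ov = 0.58 V, so the device is actually in triode.
In triode I_D = k_n[V_ov V_DS − ½ V_DS²] and I_D = (V_DD − V_DS)/R_D. Equating: 17.1 V_DS² − 20.86 V_DS + 5.12 = 0, giving V_DS = 0.341 V (the root below V_ov).
I_D = (5.12 − 0.341) / 9.01 = 0.53 mA.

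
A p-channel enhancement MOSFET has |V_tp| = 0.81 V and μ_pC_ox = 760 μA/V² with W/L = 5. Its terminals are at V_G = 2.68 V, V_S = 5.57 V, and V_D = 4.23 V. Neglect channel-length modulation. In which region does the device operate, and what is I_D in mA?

V_SG = V_S − V_G = 5.57 − 2.68 = 2.89 V; V_SD = V_S − V_D = 5.57 − 4.23 = 1.34 V.
k_p = μ_pC_ox · (W/L) = 3.8 mA/V².
V_ov = V_SG − |V_tp| = 2.89 − 0.81 = 2.08 V.
Since V_SD = 1.34 V < V_ov = 2.08 V, the device is in the triode region.
I_D = k_p [V_ov · V_SD − ½ V_SD²] = 3.8 × [2.08 × 1.34 − 0.5 × 1.34²] = 7.18 mA.

Triode; I_D = 7.18 mA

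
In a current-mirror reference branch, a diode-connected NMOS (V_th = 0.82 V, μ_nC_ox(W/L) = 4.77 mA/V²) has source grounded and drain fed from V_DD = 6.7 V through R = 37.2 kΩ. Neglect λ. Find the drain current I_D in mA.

With gate tied to drain, V_GS = V_DS ≥ V_GS − V_th, so the device is in saturation.
KCL at the drain: ½ k_n (V_GS − V_th)² = (V_DD − V_GS)/R.
Let x = V_GS − 0.82. Then 88.7 x² + x − 5.88 = 0, giving x = 0.252 V (positive root), so V_GS = 1.07 V.
I_D = (V_DD − V_GS)/R = (6.7 − 1.07) / 37.2 = 0.151 mA.

I_D = 0.151 mA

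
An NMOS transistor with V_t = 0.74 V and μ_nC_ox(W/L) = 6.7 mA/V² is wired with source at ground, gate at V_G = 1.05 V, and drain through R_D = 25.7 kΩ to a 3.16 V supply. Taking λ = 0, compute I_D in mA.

I_D = 0.120 mA

V_GS = V_G = 1.05 V, so V_ov = 1.05 − 0.74 = 0.31 V.
Assume saturation: I_D = ½ k_n V_ov² = 0.5 × 6.7 × 0.31² = 0.322 mA, giving V_DS = V_DD − I_D R_D = 3.16 − 0.322 × 25.7 = -5.11 V.
But -5.11 V < V_ov = 0.31 V, so the device is actually in triode.
In triode I_D = k_n[V_ov V_DS − ½ V_DS²] and I_D = (V_DD − V_DS)/R_D. Equating: 86.1 V_DS² − 54.38 V_DS + 3.16 = 0, giving V_DS = 0.0647 V (the root below V_ov).
I_D = (3.16 − 0.0647) / 25.7 = 0.12 mA.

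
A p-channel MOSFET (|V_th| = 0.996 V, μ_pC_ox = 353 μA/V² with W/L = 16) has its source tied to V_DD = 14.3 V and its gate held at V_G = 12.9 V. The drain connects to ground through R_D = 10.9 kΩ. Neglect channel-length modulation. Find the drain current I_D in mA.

V_SG = V_DD − V_G = 14.3 − 12.9 = 1.4 V, so V_ov = 1.4 − 0.996 = 0.404 V.
k_p = μ_pC_ox · (W/L) = 5.648 mA/V².
Assume saturation: I_D = ½ k_p V_ov² = 0.5 × 5.648 × 0.404² = 0.461 mA, giving V_SD = V_DD − I_D R_D = 14.3 − 0.461 × 10.9 = 9.28 V.
V_SD = 9.28 V ≥ V_ov = 0.404 V, confirming saturation.

I_D = 0.461 mA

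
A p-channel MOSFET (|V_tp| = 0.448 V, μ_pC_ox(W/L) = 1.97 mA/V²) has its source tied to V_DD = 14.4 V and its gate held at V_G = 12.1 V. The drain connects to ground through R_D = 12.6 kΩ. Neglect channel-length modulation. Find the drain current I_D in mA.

V_SG = V_DD − V_G = 14.4 − 12.1 = 2.3 V, so V_ov = 2.3 − 0.448 = 1.85 V.
Assume saturation: I_D = ½ k_p V_ov² = 0.5 × 1.97 × 1.85² = 3.38 mA, giving V_SD = V_DD − I_D R_D = 14.4 − 3.38 × 12.6 = -28.2 V.
But -28.2 V < V_ov = 1.85 V, so the device is actually in triode.
In triode I_D = k_p[V_ov V_SD − ½ V_SD²] and I_D = (V_DD − V_SD)/R_D. Equating: 12.4 V_SD² − 46.97 V_SD + 14.4 = 0, giving V_SD = 0.336 V (the root below V_ov).
I_D = (14.4 − 0.336) / 12.6 = 1.12 mA.

I_D = 1.12 mA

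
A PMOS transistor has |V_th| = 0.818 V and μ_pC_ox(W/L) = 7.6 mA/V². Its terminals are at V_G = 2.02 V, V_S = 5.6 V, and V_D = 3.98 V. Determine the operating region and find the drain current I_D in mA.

Triode; I_D = 24.0 mA

V_SG = V_S − V_G = 5.6 − 2.02 = 3.58 V; V_SD = V_S − V_D = 5.6 − 3.98 = 1.62 V.
V_ov = V_SG − |V_th| = 3.58 − 0.818 = 2.76 V.
Since V_SD = 1.62 V < V_ov = 2.76 V, the device is in the triode region.
I_D = k_p [V_ov · V_SD − ½ V_SD²] = 7.6 × [2.76 × 1.62 − 0.5 × 1.62²] = 24 mA.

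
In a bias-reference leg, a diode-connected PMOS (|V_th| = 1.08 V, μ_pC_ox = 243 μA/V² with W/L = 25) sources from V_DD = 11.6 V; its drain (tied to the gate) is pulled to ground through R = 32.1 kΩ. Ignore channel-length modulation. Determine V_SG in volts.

With gate tied to drain, V_SG = V_SD ≥ V_SG − |V_th|, so the device is in saturation.
k_p = μ_pC_ox · (W/L) = 6.075 mA/V².
KCL at the drain: ½ k_p (V_SG − |V_th|)² = (V_DD − V_SG)/R.
Let x = V_SG − 1.08. Then 97.5 x² + x − 10.52 = 0, giving x = 0.323 V (positive root), so V_SG = 1.4 V.
I_D = (V_DD − V_SG)/R = (11.6 − 1.4) / 32.1 = 0.318 mA.

V_SG = 1.40 V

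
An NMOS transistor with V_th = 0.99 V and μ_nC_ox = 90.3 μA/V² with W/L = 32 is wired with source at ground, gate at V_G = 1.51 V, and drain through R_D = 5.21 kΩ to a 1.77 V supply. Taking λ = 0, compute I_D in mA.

V_GS = V_G = 1.51 V, so V_ov = 1.51 − 0.99 = 0.52 V.
k_n = μ_nC_ox · (W/L) = 2.89 mA/V².
Assume saturation: I_D = ½ k_n V_ov² = 0.5 × 2.89 × 0.52² = 0.391 mA, giving V_DS = V_DD − I_D R_D = 1.77 − 0.391 × 5.21 = -0.265 V.
But -0.265 V < V_ov = 0.52 V, so the device is actually in triode.
In triode I_D = k_n[V_ov V_DS − ½ V_DS²] and I_D = (V_DD − V_DS)/R_D. Equating: 7.53 V_DS² − 8.829 V_DS + 1.77 = 0, giving V_DS = 0.257 V (the root below V_ov).
I_D = (1.77 − 0.257) / 5.21 = 0.29 mA.

I_D = 0.290 mA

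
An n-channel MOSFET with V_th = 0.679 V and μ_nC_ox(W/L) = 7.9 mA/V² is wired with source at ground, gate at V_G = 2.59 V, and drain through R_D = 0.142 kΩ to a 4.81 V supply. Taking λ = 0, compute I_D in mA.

V_GS = V_G = 2.59 V, so V_ov = 2.59 − 0.679 = 1.91 V.
Assume saturation: I_D = ½ k_n V_ov² = 0.5 × 7.9 × 1.91² = 14.4 mA, giving V_DS = V_DD − I_D R_D = 4.81 − 14.4 × 0.142 = 2.76 V.
V_DS = 2.76 V ≥ V_ov = 1.91 V, confirming saturation.

I_D = 14.4 mA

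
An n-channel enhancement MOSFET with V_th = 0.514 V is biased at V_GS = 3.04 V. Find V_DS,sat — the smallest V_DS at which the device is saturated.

The boundary between triode and saturation is V_DS = V_GS − V_th = V_ov.
V_ov = 3.04 − 0.514 = 2.53 V.

V_DS,sat = 2.53 V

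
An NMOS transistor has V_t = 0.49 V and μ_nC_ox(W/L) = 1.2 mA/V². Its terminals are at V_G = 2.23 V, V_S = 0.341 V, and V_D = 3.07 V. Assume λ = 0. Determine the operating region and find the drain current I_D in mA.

Saturation; I_D = 1.17 mA

V_GS = V_G − V_S = 2.23 − 0.341 = 1.89 V; V_DS = V_D − V_S = 3.07 − 0.341 = 2.73 V.
V_ov = V_GS − V_t = 1.89 − 0.49 = 1.4 V.
Since V_DS = 2.73 V ≥ V_ov = 1.4 V, the device is in saturation.
I_D = ½ k_n V_ov² = 0.5 × 1.2 × 1.4² = 1.17 mA.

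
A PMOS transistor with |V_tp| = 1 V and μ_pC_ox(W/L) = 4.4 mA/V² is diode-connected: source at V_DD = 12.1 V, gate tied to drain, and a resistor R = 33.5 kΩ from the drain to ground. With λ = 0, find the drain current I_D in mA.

I_D = 0.320 mA

With gate tied to drain, V_SG = V_SD ≥ V_SG − |V_tp|, so the device is in saturation.
KCL at the drain: ½ k_p (V_SG − |V_tp|)² = (V_DD − V_SG)/R.
Let x = V_SG − 1. Then 73.7 x² + x − 11.1 = 0, giving x = 0.381 V (positive root), so V_SG = 1.38 V.
I_D = (V_DD − V_SG)/R = (12.1 − 1.38) / 33.5 = 0.32 mA.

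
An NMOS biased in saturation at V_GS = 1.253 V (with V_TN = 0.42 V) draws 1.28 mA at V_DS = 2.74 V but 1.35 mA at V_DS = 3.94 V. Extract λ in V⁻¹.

With V_GS fixed, I_D ∝ (1 + λ V_DS) in saturation, so I_D2/I_D1 = (1 + λ V_DS2)/(1 + λ V_DS1).
1.35/1.28 = 1.055 = (1 + 3.94 λ)/(1 + 2.74 λ).
Solving: λ (I_D1 V_DS2 − I_D2 V_DS1) = I_D2 − I_D1, so λ = (1.35 − 1.28) / (1.28 × 3.94 − 1.35 × 2.74) = 0.07 / 1.34 = 0.0521 V⁻¹.

λ = 0.0521 V⁻¹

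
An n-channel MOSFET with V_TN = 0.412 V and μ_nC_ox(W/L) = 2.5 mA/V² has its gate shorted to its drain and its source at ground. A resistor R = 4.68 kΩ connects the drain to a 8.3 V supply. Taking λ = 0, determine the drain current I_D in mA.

I_D = 1.45 mA

With gate tied to drain, V_GS = V_DS ≥ V_GS − V_TN, so the device is in saturation.
KCL at the drain: ½ k_n (V_GS − V_TN)² = (V_DD − V_GS)/R.
Let x = V_GS − 0.412. Then 5.85 x² + x − 7.888 = 0, giving x = 1.08 V (positive root), so V_GS = 1.49 V.
I_D = (V_DD − V_GS)/R = (8.3 − 1.49) / 4.68 = 1.45 mA.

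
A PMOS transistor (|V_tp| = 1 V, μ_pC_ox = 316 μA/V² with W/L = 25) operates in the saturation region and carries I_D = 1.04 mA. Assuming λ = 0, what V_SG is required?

k_p = μ_pC_ox · (W/L) = 7.9 mA/V².
In saturation I_D = ½ k_p (V_SG − |V_tp|)², so V_SG − |V_tp| = √(2 I_D / k_p) = √(2 × 1.04 / 7.9) = 0.513 V.
V_SG = 1 + 0.513 = 1.51 V.

V_SG = 1.51 V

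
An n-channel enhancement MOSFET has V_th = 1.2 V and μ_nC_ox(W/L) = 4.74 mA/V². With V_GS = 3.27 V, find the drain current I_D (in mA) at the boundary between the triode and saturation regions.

At the boundary V_DS = V_ov = V_GS − V_th = 3.27 − 1.2 = 2.07 V.
I_D = ½ k_n V_ov² = 0.5 × 4.74 × 2.07² = 10.2 mA.

I_D = 10.2 mA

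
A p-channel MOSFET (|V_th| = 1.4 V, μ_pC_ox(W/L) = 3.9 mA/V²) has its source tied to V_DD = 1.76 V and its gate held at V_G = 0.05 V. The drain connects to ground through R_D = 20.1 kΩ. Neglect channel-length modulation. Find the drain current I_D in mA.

I_D = 0.0836 mA

V_SG = V_DD − V_G = 1.76 − 0.05 = 1.71 V, so V_ov = 1.71 − 1.4 = 0.31 V.
Assume saturation: I_D = ½ k_p V_ov² = 0.5 × 3.9 × 0.31² = 0.187 mA, giving V_SD = V_DD − I_D R_D = 1.76 − 0.187 × 20.1 = -2.01 V.
But -2.01 V < V_ov = 0.31 V, so the device is actually in triode.
In triode I_D = k_p[V_ov V_SD − ½ V_SD²] and I_D = (V_DD − V_SD)/R_D. Equating: 39.2 V_SD² − 25.3 V_SD + 1.76 = 0, giving V_SD = 0.0793 V (the root below V_ov).
I_D = (1.76 − 0.0793) / 20.1 = 0.0836 mA.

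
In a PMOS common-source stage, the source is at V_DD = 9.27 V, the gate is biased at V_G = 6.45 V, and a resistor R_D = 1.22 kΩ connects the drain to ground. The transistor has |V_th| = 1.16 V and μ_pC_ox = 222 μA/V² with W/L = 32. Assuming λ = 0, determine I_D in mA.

I_D = 6.97 mA

V_SG = V_DD − V_G = 9.27 − 6.45 = 2.82 V, so V_ov = 2.82 − 1.16 = 1.66 V.
k_p = μ_pC_ox · (W/L) = 7.104 mA/V².
Assume saturation: I_D = ½ k_p V_ov² = 0.5 × 7.104 × 1.66² = 9.79 mA, giving V_SD = V_DD − I_D R_D = 9.27 − 9.79 × 1.22 = -2.67 V.
But -2.67 V < V_ov = 1.66 V, so the device is actually in triode.
In triode I_D = k_p[V_ov V_SD − ½ V_SD²] and I_D = (V_DD − V_SD)/R_D. Equating: 4.33 V_SD² − 15.39 V_SD + 9.27 = 0, giving V_SD = 0.769 V (the root below V_ov).
I_D = (9.27 − 0.769) / 1.22 = 6.97 mA.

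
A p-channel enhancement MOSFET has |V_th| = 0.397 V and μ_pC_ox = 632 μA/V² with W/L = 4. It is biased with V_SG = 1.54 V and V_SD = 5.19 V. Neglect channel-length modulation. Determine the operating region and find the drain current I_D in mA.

k_p = μ_pC_ox · (W/L) = 2.528 mA/V².
V_ov = V_SG − |V_th| = 1.54 − 0.397 = 1.14 V.
Since V_SD = 5.19 V ≥ V_ov = 1.14 V, the device is in saturation.
I_D = ½ k_p V_ov² = 0.5 × 2.528 × 1.14² = 1.65 mA.

Saturation; I_D = 1.65 mA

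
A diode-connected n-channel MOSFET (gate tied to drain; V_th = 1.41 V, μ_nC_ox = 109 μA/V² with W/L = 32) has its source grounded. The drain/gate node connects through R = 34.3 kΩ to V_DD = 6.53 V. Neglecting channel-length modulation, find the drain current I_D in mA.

With gate tied to drain, V_GS = V_DS ≥ V_GS − V_th, so the device is in saturation.
k_n = μ_nC_ox · (W/L) = 3.488 mA/V².
KCL at the drain: ½ k_n (V_GS − V_th)² = (V_DD − V_GS)/R.
Let x = V_GS − 1.41. Then 59.8 x² + x − 5.12 = 0, giving x = 0.284 V (positive root), so V_GS = 1.69 V.
I_D = (V_DD − V_GS)/R = (6.53 − 1.69) / 34.3 = 0.141 mA.

I_D = 0.141 mA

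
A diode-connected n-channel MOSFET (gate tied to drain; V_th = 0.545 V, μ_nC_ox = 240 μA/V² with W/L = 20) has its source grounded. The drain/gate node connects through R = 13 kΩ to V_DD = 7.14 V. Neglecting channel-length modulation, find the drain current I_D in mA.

I_D = 0.473 mA

With gate tied to drain, V_GS = V_DS ≥ V_GS − V_th, so the device is in saturation.
k_n = μ_nC_ox · (W/L) = 4.8 mA/V².
KCL at the drain: ½ k_n (V_GS − V_th)² = (V_DD − V_GS)/R.
Let x = V_GS − 0.545. Then 31.2 x² + x − 6.595 = 0, giving x = 0.444 V (positive root), so V_GS = 0.989 V.
I_D = (V_DD − V_GS)/R = (7.14 − 0.989) / 13 = 0.473 mA.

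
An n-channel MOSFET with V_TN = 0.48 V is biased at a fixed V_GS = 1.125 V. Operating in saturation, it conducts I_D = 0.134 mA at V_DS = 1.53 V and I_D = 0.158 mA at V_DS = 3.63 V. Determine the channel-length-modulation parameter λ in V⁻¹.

λ = 0.0981 V⁻¹

With V_GS fixed, I_D ∝ (1 + λ V_DS) in saturation, so I_D2/I_D1 = (1 + λ V_DS2)/(1 + λ V_DS1).
0.158/0.134 = 1.179 = (1 + 3.63 λ)/(1 + 1.53 λ).
Solving: λ (I_D1 V_DS2 − I_D2 V_DS1) = I_D2 − I_D1, so λ = (0.158 − 0.134) / (0.134 × 3.63 − 0.158 × 1.53) = 0.024 / 0.245 = 0.0981 V⁻¹.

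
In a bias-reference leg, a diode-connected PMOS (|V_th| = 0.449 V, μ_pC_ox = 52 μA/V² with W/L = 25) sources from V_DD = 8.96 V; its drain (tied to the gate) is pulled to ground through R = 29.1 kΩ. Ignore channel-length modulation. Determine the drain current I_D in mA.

I_D = 0.270 mA

With gate tied to drain, V_SG = V_SD ≥ V_SG − |V_th|, so the device is in saturation.
k_p = μ_pC_ox · (W/L) = 1.3 mA/V².
KCL at the drain: ½ k_p (V_SG − |V_th|)² = (V_DD − V_SG)/R.
Let x = V_SG − 0.449. Then 18.9 x² + x − 8.511 = 0, giving x = 0.645 V (positive root), so V_SG = 1.09 V.
I_D = (V_DD − V_SG)/R = (8.96 − 1.09) / 29.1 = 0.27 mA.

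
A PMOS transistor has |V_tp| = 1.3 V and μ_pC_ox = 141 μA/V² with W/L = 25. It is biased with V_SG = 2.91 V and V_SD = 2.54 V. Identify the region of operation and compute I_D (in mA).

k_p = μ_pC_ox · (W/L) = 3.525 mA/V².
V_ov = V_SG − |V_tp| = 2.91 − 1.3 = 1.61 V.
Since V_SD = 2.54 V ≥ V_ov = 1.61 V, the device is in saturation.
I_D = ½ k_p V_ov² = 0.5 × 3.525 × 1.61² = 4.57 mA.

Saturation; I_D = 4.57 mA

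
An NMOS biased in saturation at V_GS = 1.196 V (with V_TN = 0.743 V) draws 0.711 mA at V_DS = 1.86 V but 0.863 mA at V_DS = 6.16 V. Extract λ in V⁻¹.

λ = 0.0548 V⁻¹

With V_GS fixed, I_D ∝ (1 + λ V_DS) in saturation, so I_D2/I_D1 = (1 + λ V_DS2)/(1 + λ V_DS1).
0.863/0.711 = 1.214 = (1 + 6.16 λ)/(1 + 1.86 λ).
Solving: λ (I_D1 V_DS2 − I_D2 V_DS1) = I_D2 − I_D1, so λ = (0.863 − 0.711) / (0.711 × 6.16 − 0.863 × 1.86) = 0.152 / 2.77 = 0.0548 V⁻¹.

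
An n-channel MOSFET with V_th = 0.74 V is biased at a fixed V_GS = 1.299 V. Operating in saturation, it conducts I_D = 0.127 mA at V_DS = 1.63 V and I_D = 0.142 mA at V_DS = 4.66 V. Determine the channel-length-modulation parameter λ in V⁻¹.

λ = 0.0416 V⁻¹

With V_GS fixed, I_D ∝ (1 + λ V_DS) in saturation, so I_D2/I_D1 = (1 + λ V_DS2)/(1 + λ V_DS1).
0.142/0.127 = 1.118 = (1 + 4.66 λ)/(1 + 1.63 λ).
Solving: λ (I_D1 V_DS2 − I_D2 V_DS1) = I_D2 − I_D1, so λ = (0.142 − 0.127) / (0.127 × 4.66 − 0.142 × 1.63) = 0.015 / 0.36 = 0.0416 V⁻¹.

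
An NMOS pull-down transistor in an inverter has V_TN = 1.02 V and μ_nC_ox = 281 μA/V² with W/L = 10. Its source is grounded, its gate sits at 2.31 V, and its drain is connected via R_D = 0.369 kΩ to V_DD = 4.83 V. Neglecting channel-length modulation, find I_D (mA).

I_D = 2.34 mA

V_GS = V_G = 2.31 V, so V_ov = 2.31 − 1.02 = 1.29 V.
k_n = μ_nC_ox · (W/L) = 2.81 mA/V².
Assume saturation: I_D = ½ k_n V_ov² = 0.5 × 2.81 × 1.29² = 2.34 mA, giving V_DS = V_DD − I_D R_D = 4.83 − 2.34 × 0.369 = 3.97 V.
V_DS = 3.97 V ≥ V_ov = 1.29 V, confirming saturation.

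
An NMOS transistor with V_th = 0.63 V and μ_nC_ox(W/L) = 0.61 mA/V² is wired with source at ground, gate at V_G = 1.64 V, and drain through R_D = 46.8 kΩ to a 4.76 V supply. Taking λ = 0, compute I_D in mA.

V_GS = V_G = 1.64 V, so V_ov = 1.64 − 0.63 = 1.01 V.
Assume saturation: I_D = ½ k_n V_ov² = 0.5 × 0.61 × 1.01² = 0.311 mA, giving V_DS = V_DD − I_D R_D = 4.76 − 0.311 × 46.8 = -9.8 V.
But -9.8 V < V_ov = 1.01 V, so the device is actually in triode.
In triode I_D = k_n[V_ov V_DS − ½ V_DS²] and I_D = (V_DD − V_DS)/R_D. Equating: 14.3 V_DS² − 29.83 V_DS + 4.76 = 0, giving V_DS = 0.174 V (the root below V_ov).
I_D = (4.76 − 0.174) / 46.8 = 0.098 mA.

I_D = 0.0980 mA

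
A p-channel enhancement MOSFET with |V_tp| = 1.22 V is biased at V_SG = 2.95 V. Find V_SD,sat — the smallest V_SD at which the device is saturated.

V_SD,sat = 1.73 V

The boundary between triode and saturation is V_SD = V_SG − |V_tp| = V_ov.
V_ov = 2.95 − 1.22 = 1.73 V.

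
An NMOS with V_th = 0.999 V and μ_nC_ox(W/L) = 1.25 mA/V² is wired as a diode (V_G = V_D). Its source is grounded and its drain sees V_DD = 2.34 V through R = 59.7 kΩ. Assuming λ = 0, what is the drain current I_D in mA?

With gate tied to drain, V_GS = V_DS ≥ V_GS − V_th, so the device is in saturation.
KCL at the drain: ½ k_n (V_GS − V_th)² = (V_DD − V_GS)/R.
Let x = V_GS − 0.999. Then 37.3 x² + x − 1.341 = 0, giving x = 0.177 V (positive root), so V_GS = 1.18 V.
I_D = (V_DD − V_GS)/R = (2.34 − 1.18) / 59.7 = 0.0195 mA.

I_D = 0.0195 mA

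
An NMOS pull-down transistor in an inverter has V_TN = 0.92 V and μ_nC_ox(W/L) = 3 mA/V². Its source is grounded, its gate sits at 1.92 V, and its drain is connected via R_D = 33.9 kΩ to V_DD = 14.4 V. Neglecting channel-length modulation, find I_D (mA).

V_GS = V_G = 1.92 V, so V_ov = 1.92 − 0.92 = 1 V.
Assume saturation: I_D = ½ k_n V_ov² = 0.5 × 3 × 1² = 1.5 mA, giving V_DS = V_DD − I_D R_D = 14.4 − 1.5 × 33.9 = -36.4 V.
But -36.4 V < V_ov = 1 V, so the device is actually in triode.
In triode I_D = k_n[V_ov V_DS − ½ V_DS²] and I_D = (V_DD − V_DS)/R_D. Equating: 50.8 V_DS² − 102.7 V_DS + 14.4 = 0, giving V_DS = 0.152 V (the root below V_ov).
I_D = (14.4 − 0.152) / 33.9 = 0.42 mA.

I_D = 0.420 mA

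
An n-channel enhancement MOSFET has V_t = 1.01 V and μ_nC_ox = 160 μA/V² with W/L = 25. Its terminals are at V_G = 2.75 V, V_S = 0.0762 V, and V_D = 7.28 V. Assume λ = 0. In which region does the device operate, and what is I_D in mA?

Saturation; I_D = 5.54 mA

V_GS = V_G − V_S = 2.75 − 0.0762 = 2.67 V; V_DS = V_D − V_S = 7.28 − 0.0762 = 7.2 V.
k_n = μ_nC_ox · (W/L) = 4 mA/V².
V_ov = V_GS − V_t = 2.67 − 1.01 = 1.66 V.
Since V_DS = 7.2 V ≥ V_ov = 1.66 V, the device is in saturation.
I_D = ½ k_n V_ov² = 0.5 × 4 × 1.66² = 5.54 mA.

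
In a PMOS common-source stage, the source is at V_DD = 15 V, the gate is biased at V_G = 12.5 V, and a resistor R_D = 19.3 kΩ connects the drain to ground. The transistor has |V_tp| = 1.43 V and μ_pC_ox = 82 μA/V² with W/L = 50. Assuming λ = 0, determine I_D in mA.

V_SG = V_DD − V_G = 15 − 12.5 = 2.5 V, so V_ov = 2.5 − 1.43 = 1.07 V.
k_p = μ_pC_ox · (W/L) = 4.1 mA/V².
Assume saturation: I_D = ½ k_p V_ov² = 0.5 × 4.1 × 1.07² = 2.35 mA, giving V_SD = V_DD − I_D R_D = 15 − 2.35 × 19.3 = -30.3 V.
But -30.3 V < V_ov = 1.07 V, so the device is actually in triode.
In triode I_D = k_p[V_ov V_SD − ½ V_SD²] and I_D = (V_DD − V_SD)/R_D. Equating: 39.6 V_SD² − 85.67 V_SD + 15 = 0, giving V_SD = 0.192 V (the root below V_ov).
I_D = (15 − 0.192) / 19.3 = 0.767 mA.

I_D = 0.767 mA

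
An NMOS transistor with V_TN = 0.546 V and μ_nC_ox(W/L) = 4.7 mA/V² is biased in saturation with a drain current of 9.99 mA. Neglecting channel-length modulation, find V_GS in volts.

V_GS = 2.61 V

In saturation I_D = ½ k_n (V_GS − V_TN)², so V_GS − V_TN = √(2 I_D / k_n) = √(2 × 9.99 / 4.7) = 2.06 V.
V_GS = 0.546 + 2.06 = 2.61 V.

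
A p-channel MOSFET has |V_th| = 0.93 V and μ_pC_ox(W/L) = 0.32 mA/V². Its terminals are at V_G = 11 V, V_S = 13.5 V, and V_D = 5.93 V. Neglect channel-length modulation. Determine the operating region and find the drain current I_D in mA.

V_SG = V_S − V_G = 13.5 − 11 = 2.5 V; V_SD = V_S − V_D = 13.5 − 5.93 = 7.57 V.
V_ov = V_SG − |V_th| = 2.5 − 0.93 = 1.57 V.
Since V_SD = 7.57 V ≥ V_ov = 1.57 V, the device is in saturation.
I_D = ½ k_p V_ov² = 0.5 × 0.32 × 1.57² = 0.394 mA.

Saturation; I_D = 0.394 mA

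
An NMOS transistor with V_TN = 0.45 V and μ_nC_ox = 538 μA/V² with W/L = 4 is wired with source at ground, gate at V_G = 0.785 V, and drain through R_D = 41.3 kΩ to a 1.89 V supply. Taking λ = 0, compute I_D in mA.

I_D = 0.0441 mA

V_GS = V_G = 0.785 V, so V_ov = 0.785 − 0.45 = 0.335 V.
k_n = μ_nC_ox · (W/L) = 2.152 mA/V².
Assume saturation: I_D = ½ k_n V_ov² = 0.5 × 2.152 × 0.335² = 0.121 mA, giving V_DS = V_DD − I_D R_D = 1.89 − 0.121 × 41.3 = -3.1 V.
But -3.1 V < V_ov = 0.335 V, so the device is actually in triode.
In triode I_D = k_n[V_ov V_DS − ½ V_DS²] and I_D = (V_DD − V_DS)/R_D. Equating: 44.4 V_DS² − 30.77 V_DS + 1.89 = 0, giving V_DS = 0.0681 V (the root below V_ov).
I_D = (1.89 − 0.0681) / 41.3 = 0.0441 mA.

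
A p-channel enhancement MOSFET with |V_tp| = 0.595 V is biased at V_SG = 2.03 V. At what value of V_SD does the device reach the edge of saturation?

The boundary between triode and saturation is V_SD = V_SG − |V_tp| = V_ov.
V_ov = 2.03 − 0.595 = 1.43 V.

V_SD,sat = 1.43 V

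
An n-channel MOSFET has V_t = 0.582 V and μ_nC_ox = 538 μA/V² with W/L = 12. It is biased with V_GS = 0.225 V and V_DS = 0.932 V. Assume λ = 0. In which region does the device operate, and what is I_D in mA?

V_GS = 0.225 V < V_t = 0.582 V, so the transistor is in cutoff.

Cutoff; I_D = 0 mA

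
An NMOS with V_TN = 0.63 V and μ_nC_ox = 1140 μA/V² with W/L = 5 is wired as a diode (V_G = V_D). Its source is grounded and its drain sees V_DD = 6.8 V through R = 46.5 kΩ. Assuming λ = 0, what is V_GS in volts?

With gate tied to drain, V_GS = V_DS ≥ V_GS − V_TN, so the device is in saturation.
k_n = μ_nC_ox · (W/L) = 5.7 mA/V².
KCL at the drain: ½ k_n (V_GS − V_TN)² = (V_DD − V_GS)/R.
Let x = V_GS − 0.63. Then 133 x² + x − 6.17 = 0, giving x = 0.212 V (positive root), so V_GS = 0.842 V.
I_D = (V_DD − V_GS)/R = (6.8 − 0.842) / 46.5 = 0.128 mA.

V_GS = 0.842 V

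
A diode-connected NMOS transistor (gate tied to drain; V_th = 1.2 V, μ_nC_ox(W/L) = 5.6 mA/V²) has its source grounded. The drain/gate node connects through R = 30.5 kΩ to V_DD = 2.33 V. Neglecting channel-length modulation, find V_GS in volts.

With gate tied to drain, V_GS = V_DS ≥ V_GS − V_th, so the device is in saturation.
KCL at the drain: ½ k_n (V_GS − V_th)² = (V_DD − V_GS)/R.
Let x = V_GS − 1.2. Then 85.4 x² + x − 1.13 = 0, giving x = 0.109 V (positive root), so V_GS = 1.31 V.
I_D = (V_DD − V_GS)/R = (2.33 − 1.31) / 30.5 = 0.0335 mA.

V_GS = 1.31 V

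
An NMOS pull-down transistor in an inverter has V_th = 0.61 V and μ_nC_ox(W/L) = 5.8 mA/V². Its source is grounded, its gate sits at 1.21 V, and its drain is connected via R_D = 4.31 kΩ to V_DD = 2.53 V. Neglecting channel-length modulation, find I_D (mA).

V_GS = V_G = 1.21 V, so V_ov = 1.21 − 0.61 = 0.6 V.
Assume saturation: I_D = ½ k_n V_ov² = 0.5 × 5.8 × 0.6² = 1.04 mA, giving V_DS = V_DD − I_D R_D = 2.53 − 1.04 × 4.31 = -1.97 V.
But -1.97 V < V_ov = 0.6 V, so the device is actually in triode.
In triode I_D = k_n[V_ov V_DS − ½ V_DS²] and I_D = (V_DD − V_DS)/R_D. Equating: 12.5 V_DS² − 16 V_DS + 2.53 = 0, giving V_DS = 0.185 V (the root below V_ov).
I_D = (2.53 − 0.185) / 4.31 = 0.544 mA.

I_D = 0.544 mA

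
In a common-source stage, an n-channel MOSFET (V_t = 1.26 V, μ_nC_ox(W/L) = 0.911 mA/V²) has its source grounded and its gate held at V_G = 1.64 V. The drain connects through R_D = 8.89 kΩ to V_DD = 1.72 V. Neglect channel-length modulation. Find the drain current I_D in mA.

I_D = 0.0658 mA

V_GS = V_G = 1.64 V, so V_ov = 1.64 − 1.26 = 0.38 V.
Assume saturation: I_D = ½ k_n V_ov² = 0.5 × 0.911 × 0.38² = 0.0658 mA, giving V_DS = V_DD − I_D R_D = 1.72 − 0.0658 × 8.89 = 1.14 V.
V_DS = 1.14 V ≥ V_ov = 0.38 V, confirming saturation.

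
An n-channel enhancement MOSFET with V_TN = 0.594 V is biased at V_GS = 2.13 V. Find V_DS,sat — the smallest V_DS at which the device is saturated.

The boundary between triode and saturation is V_DS = V_GS − V_TN = V_ov.
V_ov = 2.13 − 0.594 = 1.54 V.

V_DS,sat = 1.54 V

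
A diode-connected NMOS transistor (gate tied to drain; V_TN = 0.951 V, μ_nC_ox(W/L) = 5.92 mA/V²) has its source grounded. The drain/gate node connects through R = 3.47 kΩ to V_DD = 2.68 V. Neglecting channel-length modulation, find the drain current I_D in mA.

I_D = 0.393 mA

With gate tied to drain, V_GS = V_DS ≥ V_GS − V_TN, so the device is in saturation.
KCL at the drain: ½ k_n (V_GS − V_TN)² = (V_DD − V_GS)/R.
Let x = V_GS − 0.951. Then 10.3 x² + x − 1.729 = 0, giving x = 0.364 V (positive root), so V_GS = 1.32 V.
I_D = (V_DD − V_GS)/R = (2.68 − 1.32) / 3.47 = 0.393 mA.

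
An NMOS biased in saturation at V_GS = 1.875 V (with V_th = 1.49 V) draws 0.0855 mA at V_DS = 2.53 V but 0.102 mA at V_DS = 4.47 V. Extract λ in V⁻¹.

With V_GS fixed, I_D ∝ (1 + λ V_DS) in saturation, so I_D2/I_D1 = (1 + λ V_DS2)/(1 + λ V_DS1).
0.102/0.0855 = 1.193 = (1 + 4.47 λ)/(1 + 2.53 λ).
Solving: λ (I_D1 V_DS2 − I_D2 V_DS1) = I_D2 − I_D1, so λ = (0.102 − 0.0855) / (0.0855 × 4.47 − 0.102 × 2.53) = 0.0165 / 0.124 = 0.133 V⁻¹.

λ = 0.133 V⁻¹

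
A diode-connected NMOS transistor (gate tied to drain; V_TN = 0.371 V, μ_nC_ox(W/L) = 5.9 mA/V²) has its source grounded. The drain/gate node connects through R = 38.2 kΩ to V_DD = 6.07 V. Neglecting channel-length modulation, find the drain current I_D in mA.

With gate tied to drain, V_GS = V_DS ≥ V_GS − V_TN, so the device is in saturation.
KCL at the drain: ½ k_n (V_GS − V_TN)² = (V_DD − V_GS)/R.
Let x = V_GS − 0.371. Then 113 x² + x − 5.699 = 0, giving x = 0.22 V (positive root), so V_GS = 0.591 V.
I_D = (V_DD − V_GS)/R = (6.07 − 0.591) / 38.2 = 0.143 mA.

I_D = 0.143 mA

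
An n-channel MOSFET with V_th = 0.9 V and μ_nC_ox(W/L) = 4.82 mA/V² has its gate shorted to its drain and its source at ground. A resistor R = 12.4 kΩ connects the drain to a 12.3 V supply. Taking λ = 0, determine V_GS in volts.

With gate tied to drain, V_GS = V_DS ≥ V_GS − V_th, so the device is in saturation.
KCL at the drain: ½ k_n (V_GS − V_th)² = (V_DD − V_GS)/R.
Let x = V_GS − 0.9. Then 29.9 x² + x − 11.4 = 0, giving x = 0.601 V (positive root), so V_GS = 1.5 V.
I_D = (V_DD − V_GS)/R = (12.3 − 1.5) / 12.4 = 0.871 mA.

V_GS = 1.50 V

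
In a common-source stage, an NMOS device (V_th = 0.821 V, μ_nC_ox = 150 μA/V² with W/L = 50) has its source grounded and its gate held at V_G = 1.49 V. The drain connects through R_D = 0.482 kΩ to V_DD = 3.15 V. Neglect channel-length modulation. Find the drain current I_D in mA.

V_GS = V_G = 1.49 V, so V_ov = 1.49 − 0.821 = 0.669 V.
k_n = μ_nC_ox · (W/L) = 7.5 mA/V².
Assume saturation: I_D = ½ k_n V_ov² = 0.5 × 7.5 × 0.669² = 1.68 mA, giving V_DS = V_DD − I_D R_D = 3.15 − 1.68 × 0.482 = 2.34 V.
V_DS = 2.34 V ≥ V_ov = 0.669 V, confirming saturation.

I_D = 1.68 mA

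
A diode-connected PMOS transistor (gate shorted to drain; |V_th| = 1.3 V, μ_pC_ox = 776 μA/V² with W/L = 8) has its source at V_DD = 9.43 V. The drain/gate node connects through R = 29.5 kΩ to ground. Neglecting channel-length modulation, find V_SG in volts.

V_SG = 1.59 V

With gate tied to drain, V_SG = V_SD ≥ V_SG − |V_th|, so the device is in saturation.
k_p = μ_pC_ox · (W/L) = 6.208 mA/V².
KCL at the drain: ½ k_p (V_SG − |V_th|)² = (V_DD − V_SG)/R.
Let x = V_SG − 1.3. Then 91.6 x² + x − 8.13 = 0, giving x = 0.293 V (positive root), so V_SG = 1.59 V.
I_D = (V_DD − V_SG)/R = (9.43 − 1.59) / 29.5 = 0.266 mA.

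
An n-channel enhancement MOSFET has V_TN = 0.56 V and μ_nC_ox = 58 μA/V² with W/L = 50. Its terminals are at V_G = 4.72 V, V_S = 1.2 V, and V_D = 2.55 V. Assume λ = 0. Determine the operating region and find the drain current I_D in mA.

V_GS = V_G − V_S = 4.72 − 1.2 = 3.52 V; V_DS = V_D − V_S = 2.55 − 1.2 = 1.35 V.
k_n = μ_nC_ox · (W/L) = 2.9 mA/V².
V_ov = V_GS − V_TN = 3.52 − 0.56 = 2.96 V.
Since V_DS = 1.35 V < V_ov = 2.96 V, the device is in the triode region.
I_D = k_n [V_ov · V_DS − ½ V_DS²] = 2.9 × [2.96 × 1.35 − 0.5 × 1.35²] = 8.95 mA.

Triode; I_D = 8.95 mA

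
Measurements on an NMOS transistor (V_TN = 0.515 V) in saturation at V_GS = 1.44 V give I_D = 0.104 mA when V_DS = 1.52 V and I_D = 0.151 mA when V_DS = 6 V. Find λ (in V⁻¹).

λ = 0.119 V⁻¹

With V_GS fixed, I_D ∝ (1 + λ V_DS) in saturation, so I_D2/I_D1 = (1 + λ V_DS2)/(1 + λ V_DS1).
0.151/0.104 = 1.452 = (1 + 6 λ)/(1 + 1.52 λ).
Solving: λ (I_D1 V_DS2 − I_D2 V_DS1) = I_D2 − I_D1, so λ = (0.151 − 0.104) / (0.104 × 6 − 0.151 × 1.52) = 0.047 / 0.394 = 0.119 V⁻¹.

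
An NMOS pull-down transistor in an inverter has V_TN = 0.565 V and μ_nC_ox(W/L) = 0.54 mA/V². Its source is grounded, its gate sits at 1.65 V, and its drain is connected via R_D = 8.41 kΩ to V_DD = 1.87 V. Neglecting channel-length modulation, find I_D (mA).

I_D = 0.179 mA

V_GS = V_G = 1.65 V, so V_ov = 1.65 − 0.565 = 1.08 V.
Assume saturation: I_D = ½ k_n V_ov² = 0.5 × 0.54 × 1.08² = 0.318 mA, giving V_DS = V_DD − I_D R_D = 1.87 − 0.318 × 8.41 = -0.803 V.
But -0.803 V < V_ov = 1.08 V, so the device is actually in triode.
In triode I_D = k_n[V_ov V_DS − ½ V_DS²] and I_D = (V_DD − V_DS)/R_D. Equating: 2.27 V_DS² − 5.927 V_DS + 1.87 = 0, giving V_DS = 0.367 V (the root below V_ov).
I_D = (1.87 − 0.367) / 8.41 = 0.179 mA.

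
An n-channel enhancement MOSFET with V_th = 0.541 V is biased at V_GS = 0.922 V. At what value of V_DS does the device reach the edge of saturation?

The boundary between triode and saturation is V_DS = V_GS − V_th = V_ov.
V_ov = 0.922 − 0.541 = 0.381 V.

V_DS,sat = 0.381 V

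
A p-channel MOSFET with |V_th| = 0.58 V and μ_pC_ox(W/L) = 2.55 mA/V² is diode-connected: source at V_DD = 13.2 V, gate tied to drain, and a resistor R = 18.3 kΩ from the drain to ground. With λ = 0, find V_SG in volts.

With gate tied to drain, V_SG = V_SD ≥ V_SG − |V_th|, so the device is in saturation.
KCL at the drain: ½ k_p (V_SG − |V_th|)² = (V_DD − V_SG)/R.
Let x = V_SG − 0.58. Then 23.3 x² + x − 12.62 = 0, giving x = 0.714 V (positive root), so V_SG = 1.29 V.
I_D = (V_DD − V_SG)/R = (13.2 − 1.29) / 18.3 = 0.651 mA.

V_SG = 1.29 V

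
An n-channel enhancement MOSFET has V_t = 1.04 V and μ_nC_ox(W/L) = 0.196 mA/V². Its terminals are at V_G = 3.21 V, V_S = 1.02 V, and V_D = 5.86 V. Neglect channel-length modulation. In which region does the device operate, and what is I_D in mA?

V_GS = V_G − V_S = 3.21 − 1.02 = 2.19 V; V_DS = V_D − V_S = 5.86 − 1.02 = 4.84 V.
V_ov = V_GS − V_t = 2.19 − 1.04 = 1.15 V.
Since V_DS = 4.84 V ≥ V_ov = 1.15 V, the device is in saturation.
I_D = ½ k_n V_ov² = 0.5 × 0.196 × 1.15² = 0.13 mA.

Saturation; I_D = 0.130 mA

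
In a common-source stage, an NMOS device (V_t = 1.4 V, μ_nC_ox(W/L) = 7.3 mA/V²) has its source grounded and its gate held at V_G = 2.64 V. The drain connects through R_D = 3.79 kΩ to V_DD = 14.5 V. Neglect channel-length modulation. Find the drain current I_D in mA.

V_GS = V_G = 2.64 V, so V_ov = 2.64 − 1.4 = 1.24 V.
Assume saturation: I_D = ½ k_n V_ov² = 0.5 × 7.3 × 1.24² = 5.61 mA, giving V_DS = V_DD − I_D R_D = 14.5 − 5.61 × 3.79 = -6.77 V.
But -6.77 V < V_ov = 1.24 V, so the device is actually in triode.
In triode I_D = k_n[V_ov V_DS − ½ V_DS²] and I_D = (V_DD − V_DS)/R_D. Equating: 13.8 V_DS² − 35.31 V_DS + 14.5 = 0, giving V_DS = 0.514 V (the root below V_ov).
I_D = (14.5 − 0.514) / 3.79 = 3.69 mA.

I_D = 3.69 mA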